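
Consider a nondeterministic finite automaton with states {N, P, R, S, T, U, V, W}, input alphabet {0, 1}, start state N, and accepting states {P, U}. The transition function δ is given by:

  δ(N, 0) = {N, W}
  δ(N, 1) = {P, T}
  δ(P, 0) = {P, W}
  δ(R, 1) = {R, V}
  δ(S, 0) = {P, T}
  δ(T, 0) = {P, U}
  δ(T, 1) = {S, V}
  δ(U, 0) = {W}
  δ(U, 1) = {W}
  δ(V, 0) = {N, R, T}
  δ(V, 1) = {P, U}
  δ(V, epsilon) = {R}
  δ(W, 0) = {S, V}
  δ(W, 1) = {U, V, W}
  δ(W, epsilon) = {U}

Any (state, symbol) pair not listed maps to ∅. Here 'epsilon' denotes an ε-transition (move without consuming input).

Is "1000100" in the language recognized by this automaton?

Start in {N}.
Read '1': N→{P, T}; now {P, T}.
Read '0': P→{P, W}, T→{P, U}; now {P, U, W}.
Read '0': P→{P, W}, U→{W}, W→{S, V}; union {P, S, V, W}; ε-closure = {P, R, S, U, V, W}.
Read '0': P→{P, W}, R→∅, S→{P, T}, U→{W}, V→{N, R, T}, W→{S, V}; union {N, P, R, S, T, V, W}; ε-closure = {N, P, R, S, T, U, V, W}.
Read '1': N→{P, T}, P→∅, R→{R, V}, S→∅, T→{S, V}, U→{W}, V→{P, U}, W→{U, V, W}; now {P, R, S, T, U, V, W}.
Read '0': P→{P, W}, R→∅, S→{P, T}, T→{P, U}, U→{W}, V→{N, R, T}, W→{S, V}; now {N, P, R, S, T, U, V, W}.
Read '0': N→{N, W}, P→{P, W}, R→∅, S→{P, T}, T→{P, U}, U→{W}, V→{N, R, T}, W→{S, V}; now {N, P, R, S, T, U, V, W}.
The final set {N, P, R, S, T, U, V, W} contains the accepting states P, U.

Yes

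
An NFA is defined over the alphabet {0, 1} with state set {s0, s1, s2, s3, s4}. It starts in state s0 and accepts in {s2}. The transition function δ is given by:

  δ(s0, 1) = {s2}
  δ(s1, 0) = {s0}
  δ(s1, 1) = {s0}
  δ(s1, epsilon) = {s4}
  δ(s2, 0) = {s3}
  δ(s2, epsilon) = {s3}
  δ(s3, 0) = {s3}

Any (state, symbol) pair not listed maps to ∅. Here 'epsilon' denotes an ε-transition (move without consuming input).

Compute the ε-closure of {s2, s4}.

{s2, s3, s4}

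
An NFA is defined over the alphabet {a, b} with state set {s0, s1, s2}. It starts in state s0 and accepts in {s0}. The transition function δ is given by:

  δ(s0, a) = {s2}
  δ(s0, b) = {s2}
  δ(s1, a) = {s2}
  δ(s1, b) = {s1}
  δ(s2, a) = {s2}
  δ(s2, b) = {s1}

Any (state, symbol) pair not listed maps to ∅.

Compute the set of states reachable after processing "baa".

Start in {s0}.
Read 'b': {s0} → {s2}.
Read 'a': {s2} → {s2}.
Read 'a': {s2} → {s2}.

{s2}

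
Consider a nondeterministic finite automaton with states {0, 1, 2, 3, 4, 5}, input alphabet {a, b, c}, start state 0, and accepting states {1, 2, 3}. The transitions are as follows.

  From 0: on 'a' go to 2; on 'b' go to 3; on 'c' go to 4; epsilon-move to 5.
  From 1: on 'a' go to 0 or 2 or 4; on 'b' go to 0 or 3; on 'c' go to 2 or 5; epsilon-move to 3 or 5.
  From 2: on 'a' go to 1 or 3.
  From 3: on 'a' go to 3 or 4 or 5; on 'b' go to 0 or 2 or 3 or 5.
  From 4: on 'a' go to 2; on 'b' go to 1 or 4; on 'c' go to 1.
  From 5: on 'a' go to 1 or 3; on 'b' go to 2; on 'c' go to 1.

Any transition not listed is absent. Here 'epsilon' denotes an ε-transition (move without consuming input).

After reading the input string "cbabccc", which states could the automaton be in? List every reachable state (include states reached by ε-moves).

{1, 2, 3, 5}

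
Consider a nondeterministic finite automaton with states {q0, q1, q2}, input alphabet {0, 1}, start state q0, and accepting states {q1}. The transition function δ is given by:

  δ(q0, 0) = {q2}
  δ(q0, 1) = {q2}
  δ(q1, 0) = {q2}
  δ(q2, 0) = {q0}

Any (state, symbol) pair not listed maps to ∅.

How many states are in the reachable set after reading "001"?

1

Start in {q0}.
Read '0': {q0} → {q2}.
Read '0': {q2} → {q0}.
Read '1': {q0} → {q2}.
That set has 1 state.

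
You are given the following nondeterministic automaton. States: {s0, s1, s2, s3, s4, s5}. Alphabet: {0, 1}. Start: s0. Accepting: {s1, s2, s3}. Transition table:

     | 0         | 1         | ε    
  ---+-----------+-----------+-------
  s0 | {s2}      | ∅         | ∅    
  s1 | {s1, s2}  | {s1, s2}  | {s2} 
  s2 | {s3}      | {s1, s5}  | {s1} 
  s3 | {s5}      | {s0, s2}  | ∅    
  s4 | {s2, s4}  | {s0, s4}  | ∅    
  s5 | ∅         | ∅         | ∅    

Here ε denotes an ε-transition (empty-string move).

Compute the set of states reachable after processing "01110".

Start in {s0}.
Read '0': s0→{s2}; union {s2}; ε-closure = {s1, s2}.
Read '1': s1→{s1, s2}, s2→{s1, s5}; now {s1, s2, s5}.
Read '1': s1→{s1, s2}, s2→{s1, s5}, s5→∅; now {s1, s2, s5}.
Read '1': s1→{s1, s2}, s2→{s1, s5}, s5→∅; now {s1, s2, s5}.
Read '0': s1→{s1, s2}, s2→{s3}, s5→∅; now {s1, s2, s3}.

{s1, s2, s3}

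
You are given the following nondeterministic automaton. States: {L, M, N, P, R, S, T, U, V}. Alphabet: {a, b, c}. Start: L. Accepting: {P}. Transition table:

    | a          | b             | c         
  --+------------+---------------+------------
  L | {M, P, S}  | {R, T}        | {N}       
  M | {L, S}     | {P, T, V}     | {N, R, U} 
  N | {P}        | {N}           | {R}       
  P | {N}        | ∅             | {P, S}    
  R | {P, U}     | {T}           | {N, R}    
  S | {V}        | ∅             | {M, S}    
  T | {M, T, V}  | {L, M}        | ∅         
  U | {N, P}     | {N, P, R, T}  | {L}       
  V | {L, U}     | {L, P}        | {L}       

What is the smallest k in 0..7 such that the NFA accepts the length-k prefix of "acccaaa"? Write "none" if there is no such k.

1

Start in {L}.
Read 'a': L→{M, P, S}; now {M, P, S}.
None of the earlier sets intersect F, but {M, P, S} does.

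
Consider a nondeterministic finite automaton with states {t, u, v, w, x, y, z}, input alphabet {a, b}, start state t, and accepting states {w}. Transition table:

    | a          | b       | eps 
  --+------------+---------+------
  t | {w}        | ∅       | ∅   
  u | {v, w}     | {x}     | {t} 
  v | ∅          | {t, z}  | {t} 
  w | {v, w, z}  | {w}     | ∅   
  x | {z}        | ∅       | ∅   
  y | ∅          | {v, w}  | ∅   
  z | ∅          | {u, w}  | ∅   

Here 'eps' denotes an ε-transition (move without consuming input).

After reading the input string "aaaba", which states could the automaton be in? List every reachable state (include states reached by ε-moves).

Start in {t}.
Read 'a': {t} → {w}.
Read 'a': {w} → {t, v, w, z}.
Read 'a': {t, v, w, z} → {t, v, w, z}.
Read 'b': {t, v, w, z} → {t, u, w, z}.
Read 'a': {t, u, w, z} → {t, v, w, z}.

{t, v, w, z}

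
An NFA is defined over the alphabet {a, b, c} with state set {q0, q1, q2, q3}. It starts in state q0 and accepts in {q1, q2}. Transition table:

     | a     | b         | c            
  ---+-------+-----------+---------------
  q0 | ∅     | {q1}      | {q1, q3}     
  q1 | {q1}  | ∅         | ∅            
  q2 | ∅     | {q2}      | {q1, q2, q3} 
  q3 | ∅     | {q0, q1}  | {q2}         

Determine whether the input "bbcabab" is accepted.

Start in {q0}.
Read 'b': q0→{q1}; now {q1}.
Read 'b': q1→∅; now ∅.
The set is empty and remains empty for the remaining 5 symbols.
The final set ∅ contains no accepting state.

No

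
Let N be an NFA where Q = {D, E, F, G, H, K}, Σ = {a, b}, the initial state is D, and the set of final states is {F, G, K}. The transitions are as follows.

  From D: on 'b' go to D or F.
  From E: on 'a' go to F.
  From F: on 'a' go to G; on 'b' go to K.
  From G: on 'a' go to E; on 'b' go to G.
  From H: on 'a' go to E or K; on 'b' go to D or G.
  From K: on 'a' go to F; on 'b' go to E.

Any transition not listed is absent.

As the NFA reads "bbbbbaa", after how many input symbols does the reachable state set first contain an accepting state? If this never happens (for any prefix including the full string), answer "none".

1

Start in {D}.
Read 'b': {D} → {D, F}.
None of the earlier sets intersect F, but {D, F} does.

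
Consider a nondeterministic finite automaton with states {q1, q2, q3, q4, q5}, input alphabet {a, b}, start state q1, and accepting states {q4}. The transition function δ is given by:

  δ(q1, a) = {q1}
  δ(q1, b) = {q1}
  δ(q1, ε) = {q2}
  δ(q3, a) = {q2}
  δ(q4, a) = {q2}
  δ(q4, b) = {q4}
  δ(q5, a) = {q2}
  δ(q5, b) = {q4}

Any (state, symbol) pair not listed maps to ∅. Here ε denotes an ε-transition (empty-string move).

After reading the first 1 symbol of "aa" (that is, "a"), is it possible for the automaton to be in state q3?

No

Start: ε-closure({q1}) = {q1, q2}.
Read 'a': q1→{q1}, q2→∅; union {q1}; ε-closure = {q1, q2}.
State q3 is not in {q1, q2}.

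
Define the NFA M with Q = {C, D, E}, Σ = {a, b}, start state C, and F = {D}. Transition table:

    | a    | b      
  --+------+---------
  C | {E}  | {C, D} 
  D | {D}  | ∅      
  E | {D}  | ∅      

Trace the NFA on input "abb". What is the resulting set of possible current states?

Start in {C}.
Read 'a': C→{E}; now {E}.
Read 'b': E→∅; now ∅.
The set is empty and remains empty for the remaining 1 symbol.

∅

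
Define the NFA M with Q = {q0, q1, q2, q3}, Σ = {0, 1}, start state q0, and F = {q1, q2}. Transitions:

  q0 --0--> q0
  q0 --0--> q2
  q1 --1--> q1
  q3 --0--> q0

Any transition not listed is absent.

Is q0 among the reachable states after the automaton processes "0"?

Start in {q0}.
Read '0': q0→{q0, q2}; now {q0, q2}.
State q0 is in {q0, q2}.

Yes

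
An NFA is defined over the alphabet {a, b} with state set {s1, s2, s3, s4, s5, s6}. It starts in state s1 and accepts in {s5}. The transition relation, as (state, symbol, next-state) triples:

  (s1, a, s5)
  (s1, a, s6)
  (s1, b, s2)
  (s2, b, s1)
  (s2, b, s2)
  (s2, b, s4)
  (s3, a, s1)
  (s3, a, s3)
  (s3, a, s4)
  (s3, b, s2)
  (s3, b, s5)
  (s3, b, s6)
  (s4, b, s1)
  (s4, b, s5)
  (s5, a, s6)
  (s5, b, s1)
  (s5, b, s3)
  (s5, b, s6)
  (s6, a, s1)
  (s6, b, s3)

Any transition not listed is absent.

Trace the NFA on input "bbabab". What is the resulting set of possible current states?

{s1, s2, s3, s5, s6}

Start in {s1}.
Read 'b': {s1} → {s2}.
Read 'b': {s2} → {s1, s2, s4}.
Read 'a': {s1, s2, s4} → {s5, s6}.
Read 'b': {s5, s6} → {s1, s3, s6}.
Read 'a': {s1, s3, s6} → {s1, s3, s4, s5, s6}.
Read 'b': {s1, s3, s4, s5, s6} → {s1, s2, s3, s5, s6}.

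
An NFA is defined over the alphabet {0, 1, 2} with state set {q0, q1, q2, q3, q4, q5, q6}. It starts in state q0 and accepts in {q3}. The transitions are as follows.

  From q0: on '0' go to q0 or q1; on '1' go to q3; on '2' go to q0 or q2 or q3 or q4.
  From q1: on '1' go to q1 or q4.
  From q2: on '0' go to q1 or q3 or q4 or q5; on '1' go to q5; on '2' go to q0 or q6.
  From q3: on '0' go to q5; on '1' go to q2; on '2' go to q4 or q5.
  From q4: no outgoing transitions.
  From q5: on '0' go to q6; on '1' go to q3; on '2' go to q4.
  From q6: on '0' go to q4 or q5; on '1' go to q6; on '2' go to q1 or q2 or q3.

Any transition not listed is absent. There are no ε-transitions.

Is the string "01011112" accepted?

No

Start in {q0}.
Read '0': q0→{q0, q1}; now {q0, q1}.
Read '1': q0→{q3}, q1→{q1, q4}; now {q1, q3, q4}.
Read '0': q1→∅, q3→{q5}, q4→∅; now {q5}.
Read '1': q5→{q3}; now {q3}.
Read '1': q3→{q2}; now {q2}.
Read '1': q2→{q5}; now {q5}.
Read '1': q5→{q3}; now {q3}.
Read '2': q3→{q4, q5}; now {q4, q5}.
The final set {q4, q5} contains no accepting state.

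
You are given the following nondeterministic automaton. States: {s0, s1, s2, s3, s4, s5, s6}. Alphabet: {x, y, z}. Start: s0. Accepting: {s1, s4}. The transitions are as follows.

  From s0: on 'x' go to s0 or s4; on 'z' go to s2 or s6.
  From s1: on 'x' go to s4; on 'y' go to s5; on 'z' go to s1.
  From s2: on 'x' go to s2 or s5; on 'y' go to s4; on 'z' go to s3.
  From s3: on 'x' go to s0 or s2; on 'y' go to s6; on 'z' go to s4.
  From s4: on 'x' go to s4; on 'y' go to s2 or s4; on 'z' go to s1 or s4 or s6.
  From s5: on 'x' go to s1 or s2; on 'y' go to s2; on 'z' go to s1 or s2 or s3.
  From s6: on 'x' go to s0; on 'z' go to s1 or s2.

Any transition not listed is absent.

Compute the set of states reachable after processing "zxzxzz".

Start in {s0}.
Read 'z': {s0} → {s2, s6}.
Read 'x': {s2, s6} → {s0, s2, s5}.
Read 'z': {s0, s2, s5} → {s1, s2, s3, s6}.
Read 'x': {s1, s2, s3, s6} → {s0, s2, s4, s5}.
Read 'z': {s0, s2, s4, s5} → {s1, s2, s3, s4, s6}.
Read 'z': {s1, s2, s3, s4, s6} → {s1, s2, s3, s4, s6}.

{s1, s2, s3, s4, s6}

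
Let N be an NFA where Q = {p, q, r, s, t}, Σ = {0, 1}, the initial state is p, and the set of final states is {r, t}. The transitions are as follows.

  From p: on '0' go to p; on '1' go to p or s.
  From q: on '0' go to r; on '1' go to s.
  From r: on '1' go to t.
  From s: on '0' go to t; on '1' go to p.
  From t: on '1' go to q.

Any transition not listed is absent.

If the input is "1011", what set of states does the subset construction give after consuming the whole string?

{p, s}

Start in {p}.
Read '1': {p} → {p, s}.
Read '0': {p, s} → {p, t}.
Read '1': {p, t} → {p, q, s}.
Read '1': {p, q, s} → {p, s}.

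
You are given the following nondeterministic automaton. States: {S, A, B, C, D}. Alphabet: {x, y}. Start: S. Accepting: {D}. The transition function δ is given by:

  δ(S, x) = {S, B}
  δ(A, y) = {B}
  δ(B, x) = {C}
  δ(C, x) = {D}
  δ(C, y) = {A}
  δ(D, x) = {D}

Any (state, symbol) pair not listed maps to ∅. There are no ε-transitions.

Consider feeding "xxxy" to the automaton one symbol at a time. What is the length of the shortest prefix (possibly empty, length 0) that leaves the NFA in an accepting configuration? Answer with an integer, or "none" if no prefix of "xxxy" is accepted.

3

Start in {S}.
Read 'x': {S} → {S, B}.
Read 'x': {S, B} → {S, B, C}.
Read 'x': {S, B, C} → {S, B, C, D}.
None of the earlier sets intersect F, but {S, B, C, D} does.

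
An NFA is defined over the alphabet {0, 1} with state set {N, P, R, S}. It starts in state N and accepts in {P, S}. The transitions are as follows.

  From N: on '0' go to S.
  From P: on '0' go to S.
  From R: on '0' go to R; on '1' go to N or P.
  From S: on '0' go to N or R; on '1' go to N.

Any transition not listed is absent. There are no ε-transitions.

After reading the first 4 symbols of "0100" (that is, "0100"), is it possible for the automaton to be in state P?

No

Start in {N}.
Read '0': N→{S}; now {S}.
Read '1': S→{N}; now {N}.
Read '0': N→{S}; now {S}.
Read '0': S→{N, R}; now {N, R}.
State P is not in {N, R}.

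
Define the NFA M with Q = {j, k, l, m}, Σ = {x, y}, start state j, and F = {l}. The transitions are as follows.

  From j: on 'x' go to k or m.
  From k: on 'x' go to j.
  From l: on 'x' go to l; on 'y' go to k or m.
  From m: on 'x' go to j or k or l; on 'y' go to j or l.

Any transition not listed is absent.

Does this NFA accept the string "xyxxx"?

Yes

Start in {j}.
Read 'x': j→{k, m}; now {k, m}.
Read 'y': k→∅, m→{j, l}; now {j, l}.
Read 'x': j→{k, m}, l→{l}; now {k, l, m}.
Read 'x': k→{j}, l→{l}, m→{j, k, l}; now {j, k, l}.
Read 'x': j→{k, m}, k→{j}, l→{l}; now {j, k, l, m}.
The final set {j, k, l, m} contains the accepting state l.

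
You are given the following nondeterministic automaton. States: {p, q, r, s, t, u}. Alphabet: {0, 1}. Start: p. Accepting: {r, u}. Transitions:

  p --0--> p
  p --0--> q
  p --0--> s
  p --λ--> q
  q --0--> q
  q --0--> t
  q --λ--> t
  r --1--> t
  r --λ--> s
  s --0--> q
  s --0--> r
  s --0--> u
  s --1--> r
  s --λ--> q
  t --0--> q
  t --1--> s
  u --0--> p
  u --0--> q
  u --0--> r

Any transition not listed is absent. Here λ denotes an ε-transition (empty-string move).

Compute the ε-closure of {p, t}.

{p, q, t}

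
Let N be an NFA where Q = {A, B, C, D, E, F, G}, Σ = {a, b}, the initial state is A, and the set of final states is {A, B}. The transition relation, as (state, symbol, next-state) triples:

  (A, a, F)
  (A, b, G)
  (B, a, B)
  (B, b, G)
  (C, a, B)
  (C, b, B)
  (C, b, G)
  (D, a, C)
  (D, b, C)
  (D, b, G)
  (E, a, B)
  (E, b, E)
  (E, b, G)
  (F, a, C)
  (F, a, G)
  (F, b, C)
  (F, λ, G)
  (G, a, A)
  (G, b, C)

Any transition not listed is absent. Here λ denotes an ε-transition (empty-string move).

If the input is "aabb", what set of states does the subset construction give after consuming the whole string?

Start in {A}.
Read 'a': A→{F}; union {F}; ε-closure = {F, G}.
Read 'a': F→{C, G}, G→{A}; now {A, C, G}.
Read 'b': A→{G}, C→{B, G}, G→{C}; now {B, C, G}.
Read 'b': B→{G}, C→{B, G}, G→{C}; now {B, C, G}.

{B, C, G}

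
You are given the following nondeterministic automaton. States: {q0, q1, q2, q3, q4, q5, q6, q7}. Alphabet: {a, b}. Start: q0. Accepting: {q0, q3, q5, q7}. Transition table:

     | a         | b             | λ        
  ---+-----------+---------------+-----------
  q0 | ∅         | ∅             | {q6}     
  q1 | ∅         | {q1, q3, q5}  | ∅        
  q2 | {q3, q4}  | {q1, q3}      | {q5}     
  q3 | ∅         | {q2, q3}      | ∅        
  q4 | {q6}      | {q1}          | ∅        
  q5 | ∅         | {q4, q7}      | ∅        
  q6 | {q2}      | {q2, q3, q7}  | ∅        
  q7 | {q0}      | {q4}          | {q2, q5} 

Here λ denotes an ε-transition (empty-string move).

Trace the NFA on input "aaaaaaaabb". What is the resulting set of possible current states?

{q1, q2, q3, q4, q5, q7}

Start: ε-closure({q0}) = {q0, q6}.
Read 'a': q0→∅, q6→{q2}; union {q2}; ε-closure = {q2, q5}.
Read 'a': q2→{q3, q4}, q5→∅; now {q3, q4}.
Read 'a': q3→∅, q4→{q6}; now {q6}.
Read 'a': q6→{q2}; union {q2}; ε-closure = {q2, q5}.
Read 'a': q2→{q3, q4}, q5→∅; now {q3, q4}.
Read 'a': q3→∅, q4→{q6}; now {q6}.
Read 'a': q6→{q2}; union {q2}; ε-closure = {q2, q5}.
Read 'a': q2→{q3, q4}, q5→∅; now {q3, q4}.
Read 'b': q3→{q2, q3}, q4→{q1}; union {q1, q2, q3}; ε-closure = {q1, q2, q3, q5}.
Read 'b': q1→{q1, q3, q5}, q2→{q1, q3}, q3→{q2, q3}, q5→{q4, q7}; now {q1, q2, q3, q4, q5, q7}.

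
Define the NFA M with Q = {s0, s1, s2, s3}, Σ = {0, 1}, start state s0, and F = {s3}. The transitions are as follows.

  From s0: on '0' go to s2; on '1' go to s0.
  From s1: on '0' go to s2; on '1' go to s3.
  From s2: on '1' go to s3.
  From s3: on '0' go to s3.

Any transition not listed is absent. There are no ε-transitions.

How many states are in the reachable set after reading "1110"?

1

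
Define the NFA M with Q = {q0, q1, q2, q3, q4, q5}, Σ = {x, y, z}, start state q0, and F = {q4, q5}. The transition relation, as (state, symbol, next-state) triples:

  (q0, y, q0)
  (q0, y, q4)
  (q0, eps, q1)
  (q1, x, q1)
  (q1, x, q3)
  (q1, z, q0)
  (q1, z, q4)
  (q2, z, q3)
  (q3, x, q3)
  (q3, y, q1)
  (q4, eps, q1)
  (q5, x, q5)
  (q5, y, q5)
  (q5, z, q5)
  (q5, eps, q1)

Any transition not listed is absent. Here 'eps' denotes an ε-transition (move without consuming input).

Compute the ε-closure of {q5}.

{q1, q5}

Begin with {q5}.
ε-move q5 → q1; add q1.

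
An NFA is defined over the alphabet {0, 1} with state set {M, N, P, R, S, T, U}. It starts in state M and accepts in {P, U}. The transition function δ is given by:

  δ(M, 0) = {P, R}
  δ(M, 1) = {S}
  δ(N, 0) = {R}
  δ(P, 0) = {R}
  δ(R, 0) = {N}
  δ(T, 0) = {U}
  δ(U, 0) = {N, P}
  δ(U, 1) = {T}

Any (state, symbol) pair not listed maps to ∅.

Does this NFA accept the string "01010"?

No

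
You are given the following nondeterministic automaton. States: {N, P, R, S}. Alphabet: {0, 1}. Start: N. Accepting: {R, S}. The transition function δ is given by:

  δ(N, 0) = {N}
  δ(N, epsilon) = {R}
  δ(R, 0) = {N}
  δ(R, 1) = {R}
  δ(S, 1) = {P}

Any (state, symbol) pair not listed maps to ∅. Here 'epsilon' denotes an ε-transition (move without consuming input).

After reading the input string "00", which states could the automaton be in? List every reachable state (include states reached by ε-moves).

{N, R}

Start: ε-closure({N}) = {N, R}.
Read '0': N→{N}, R→{N}; union {N}; ε-closure = {N, R}.
Read '0': N→{N}, R→{N}; union {N}; ε-closure = {N, R}.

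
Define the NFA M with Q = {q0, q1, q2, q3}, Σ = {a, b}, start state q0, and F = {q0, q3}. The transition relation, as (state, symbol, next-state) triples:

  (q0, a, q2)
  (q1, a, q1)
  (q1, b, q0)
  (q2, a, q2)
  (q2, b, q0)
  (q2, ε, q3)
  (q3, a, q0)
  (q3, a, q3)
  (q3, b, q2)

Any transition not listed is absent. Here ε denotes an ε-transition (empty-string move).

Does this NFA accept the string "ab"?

Yes

Start in {q0}.
Read 'a': q0→{q2}; union {q2}; ε-closure = {q2, q3}.
Read 'b': q2→{q0}, q3→{q2}; union {q0, q2}; ε-closure = {q0, q2, q3}.
The final set {q0, q2, q3} contains the accepting states q0, q3.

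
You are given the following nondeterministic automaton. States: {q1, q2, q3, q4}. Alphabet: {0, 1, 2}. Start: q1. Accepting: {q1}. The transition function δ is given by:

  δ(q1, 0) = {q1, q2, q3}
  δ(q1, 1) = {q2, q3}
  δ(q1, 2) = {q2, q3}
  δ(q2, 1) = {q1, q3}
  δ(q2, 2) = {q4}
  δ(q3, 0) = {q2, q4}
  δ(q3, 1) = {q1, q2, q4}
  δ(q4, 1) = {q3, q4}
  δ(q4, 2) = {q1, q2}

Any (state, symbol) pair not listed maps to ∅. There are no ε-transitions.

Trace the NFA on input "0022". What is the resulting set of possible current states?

{q1, q2, q3, q4}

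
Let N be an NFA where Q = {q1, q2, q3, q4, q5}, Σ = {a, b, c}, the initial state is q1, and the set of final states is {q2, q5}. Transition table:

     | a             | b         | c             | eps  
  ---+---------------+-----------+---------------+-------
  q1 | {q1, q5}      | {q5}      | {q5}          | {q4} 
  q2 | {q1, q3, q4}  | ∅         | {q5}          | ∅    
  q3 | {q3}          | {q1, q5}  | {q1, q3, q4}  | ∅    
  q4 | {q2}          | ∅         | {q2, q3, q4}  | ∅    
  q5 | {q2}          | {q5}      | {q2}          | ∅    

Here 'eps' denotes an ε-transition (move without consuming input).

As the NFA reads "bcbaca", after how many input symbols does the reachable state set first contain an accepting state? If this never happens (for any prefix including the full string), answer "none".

1

Start: ε-closure({q1}) = {q1, q4}.
Read 'b': q1→{q5}, q4→∅; now {q5}.
None of the earlier sets intersect F, but {q5} does.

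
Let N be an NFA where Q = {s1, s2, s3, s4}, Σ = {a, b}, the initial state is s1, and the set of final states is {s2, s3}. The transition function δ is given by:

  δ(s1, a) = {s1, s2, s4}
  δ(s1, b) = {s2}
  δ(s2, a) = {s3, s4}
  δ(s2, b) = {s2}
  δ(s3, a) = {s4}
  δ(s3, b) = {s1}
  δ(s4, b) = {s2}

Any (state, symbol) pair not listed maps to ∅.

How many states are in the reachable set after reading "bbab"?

2

Start in {s1}.
Read 'b': s1→{s2}; now {s2}.
Read 'b': s2→{s2}; now {s2}.
Read 'a': s2→{s3, s4}; now {s3, s4}.
Read 'b': s3→{s1}, s4→{s2}; now {s1, s2}.
That set has 2 states.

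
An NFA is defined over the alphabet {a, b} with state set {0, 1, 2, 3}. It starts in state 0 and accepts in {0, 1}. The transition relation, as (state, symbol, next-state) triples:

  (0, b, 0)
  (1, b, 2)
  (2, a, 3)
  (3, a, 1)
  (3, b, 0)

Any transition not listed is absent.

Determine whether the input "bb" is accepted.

Yes

Start in {0}.
Read 'b': {0} → {0}.
Read 'b': {0} → {0}.
The final set {0} contains the accepting state 0.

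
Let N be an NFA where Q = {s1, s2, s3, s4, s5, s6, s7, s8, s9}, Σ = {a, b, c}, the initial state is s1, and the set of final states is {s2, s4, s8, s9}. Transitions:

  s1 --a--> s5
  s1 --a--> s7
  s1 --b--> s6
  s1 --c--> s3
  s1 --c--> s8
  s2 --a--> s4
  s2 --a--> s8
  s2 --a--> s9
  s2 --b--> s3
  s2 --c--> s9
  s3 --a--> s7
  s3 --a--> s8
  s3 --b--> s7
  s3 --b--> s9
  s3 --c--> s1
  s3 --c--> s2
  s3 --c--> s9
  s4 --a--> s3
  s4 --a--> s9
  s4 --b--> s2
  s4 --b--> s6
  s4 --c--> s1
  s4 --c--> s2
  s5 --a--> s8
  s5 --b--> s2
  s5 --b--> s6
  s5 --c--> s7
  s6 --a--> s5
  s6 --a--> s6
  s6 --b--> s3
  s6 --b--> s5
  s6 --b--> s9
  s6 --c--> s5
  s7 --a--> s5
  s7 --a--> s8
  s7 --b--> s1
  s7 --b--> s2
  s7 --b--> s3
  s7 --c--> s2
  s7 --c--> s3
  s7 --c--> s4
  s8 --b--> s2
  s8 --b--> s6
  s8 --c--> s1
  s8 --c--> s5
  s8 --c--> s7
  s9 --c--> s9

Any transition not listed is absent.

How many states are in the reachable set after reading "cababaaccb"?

Start in {s1}.
Read 'c': s1→{s3, s8}; now {s3, s8}.
Read 'a': s3→{s7, s8}, s8→∅; now {s7, s8}.
Read 'b': s7→{s1, s2, s3}, s8→{s2, s6}; now {s1, s2, s3, s6}.
Read 'a': s1→{s5, s7}, s2→{s4, s8, s9}, s3→{s7, s8}, s6→{s5, s6}; now {s4, s5, s6, s7, s8, s9}.
Read 'b': s4→{s2, s6}, s5→{s2, s6}, s6→{s3, s5, s9}, s7→{s1, s2, s3}, s8→{s2, s6}, s9→∅; now {s1, s2, s3, s5, s6, s9}.
Read 'a': s1→{s5, s7}, s2→{s4, s8, s9}, s3→{s7, s8}, s5→{s8}, s6→{s5, s6}, s9→∅; now {s4, s5, s6, s7, s8, s9}.
Read 'a': s4→{s3, s9}, s5→{s8}, s6→{s5, s6}, s7→{s5, s8}, s8→∅, s9→∅; now {s3, s5, s6, s8, s9}.
Read 'c': s3→{s1, s2, s9}, s5→{s7}, s6→{s5}, s8→{s1, s5, s7}, s9→{s9}; now {s1, s2, s5, s7, s9}.
Read 'c': s1→{s3, s8}, s2→{s9}, s5→{s7}, s7→{s2, s3, s4}, s9→{s9}; now {s2, s3, s4, s7, s8, s9}.
Read 'b': s2→{s3}, s3→{s7, s9}, s4→{s2, s6}, s7→{s1, s2, s3}, s8→{s2, s6}, s9→∅; now {s1, s2, s3, s6, s7, s9}.
That set has 6 states.

6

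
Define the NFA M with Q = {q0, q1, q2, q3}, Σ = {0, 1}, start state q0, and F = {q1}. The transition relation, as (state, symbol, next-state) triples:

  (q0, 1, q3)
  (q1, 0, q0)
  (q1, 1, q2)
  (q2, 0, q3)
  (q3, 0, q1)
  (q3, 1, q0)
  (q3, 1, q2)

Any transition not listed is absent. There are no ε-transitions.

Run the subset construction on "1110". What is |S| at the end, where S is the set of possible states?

1

Start in {q0}.
Read '1': q0→{q3}; now {q3}.
Read '1': q3→{q0, q2}; now {q0, q2}.
Read '1': q0→{q3}, q2→∅; now {q3}.
Read '0': q3→{q1}; now {q1}.
That set has 1 state.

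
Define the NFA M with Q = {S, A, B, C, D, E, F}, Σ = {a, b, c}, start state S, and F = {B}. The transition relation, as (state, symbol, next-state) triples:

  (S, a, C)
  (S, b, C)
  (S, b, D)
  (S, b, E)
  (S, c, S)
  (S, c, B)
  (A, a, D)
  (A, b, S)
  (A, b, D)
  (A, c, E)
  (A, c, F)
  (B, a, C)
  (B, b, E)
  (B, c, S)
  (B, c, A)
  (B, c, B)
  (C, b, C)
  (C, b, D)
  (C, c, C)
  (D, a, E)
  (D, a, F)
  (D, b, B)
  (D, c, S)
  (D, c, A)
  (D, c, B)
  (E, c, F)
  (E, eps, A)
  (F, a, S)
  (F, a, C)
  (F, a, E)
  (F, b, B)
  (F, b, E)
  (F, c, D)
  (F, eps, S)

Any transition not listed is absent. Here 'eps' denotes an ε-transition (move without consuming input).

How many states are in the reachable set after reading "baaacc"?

7

Start in {S}.
Read 'b': S→{C, D, E}; union {C, D, E}; ε-closure = {A, C, D, E}.
Read 'a': A→{D}, C→∅, D→{E, F}, E→∅; union {D, E, F}; ε-closure = {S, A, D, E, F}.
Read 'a': S→{C}, A→{D}, D→{E, F}, E→∅, F→{S, C, E}; union {S, C, D, E, F}; ε-closure = {S, A, C, D, E, F}.
Read 'a': S→{C}, A→{D}, C→∅, D→{E, F}, E→∅, F→{S, C, E}; union {S, C, D, E, F}; ε-closure = {S, A, C, D, E, F}.
Read 'c': S→{S, B}, A→{E, F}, C→{C}, D→{S, A, B}, E→{F}, F→{D}; now {S, A, B, C, D, E, F}.
Read 'c': S→{S, B}, A→{E, F}, B→{S, A, B}, C→{C}, D→{S, A, B}, E→{F}, F→{D}; now {S, A, B, C, D, E, F}.
That set has 7 states.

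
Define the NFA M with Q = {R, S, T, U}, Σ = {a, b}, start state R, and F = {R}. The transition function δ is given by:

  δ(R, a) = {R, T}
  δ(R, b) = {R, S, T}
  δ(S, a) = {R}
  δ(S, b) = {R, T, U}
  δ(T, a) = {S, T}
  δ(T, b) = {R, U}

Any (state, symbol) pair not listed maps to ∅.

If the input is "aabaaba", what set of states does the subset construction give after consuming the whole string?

{R, S, T}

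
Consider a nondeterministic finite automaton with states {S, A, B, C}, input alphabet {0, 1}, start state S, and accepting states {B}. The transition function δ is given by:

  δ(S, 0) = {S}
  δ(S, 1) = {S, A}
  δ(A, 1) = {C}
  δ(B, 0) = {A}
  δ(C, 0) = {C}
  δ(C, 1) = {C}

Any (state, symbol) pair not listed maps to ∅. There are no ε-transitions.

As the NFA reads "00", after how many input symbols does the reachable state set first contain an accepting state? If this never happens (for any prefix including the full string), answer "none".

none

Start in {S}.
Read '0': {S} → {S}.
Read '0': {S} → {S}.
No reachable set along the way intersects F.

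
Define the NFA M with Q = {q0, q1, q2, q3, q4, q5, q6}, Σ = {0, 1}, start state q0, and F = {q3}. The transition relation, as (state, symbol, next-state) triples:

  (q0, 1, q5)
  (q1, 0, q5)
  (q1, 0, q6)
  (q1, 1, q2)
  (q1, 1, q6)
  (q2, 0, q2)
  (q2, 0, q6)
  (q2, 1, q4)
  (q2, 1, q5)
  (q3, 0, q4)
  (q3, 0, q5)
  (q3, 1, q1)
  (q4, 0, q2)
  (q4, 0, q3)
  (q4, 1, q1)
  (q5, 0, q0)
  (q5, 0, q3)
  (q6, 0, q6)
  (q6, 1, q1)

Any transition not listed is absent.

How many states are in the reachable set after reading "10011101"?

3

Start in {q0}.
Read '1': q0→{q5}; now {q5}.
Read '0': q5→{q0, q3}; now {q0, q3}.
Read '0': q0→∅, q3→{q4, q5}; now {q4, q5}.
Read '1': q4→{q1}, q5→∅; now {q1}.
Read '1': q1→{q2, q6}; now {q2, q6}.
Read '1': q2→{q4, q5}, q6→{q1}; now {q1, q4, q5}.
Read '0': q1→{q5, q6}, q4→{q2, q3}, q5→{q0, q3}; now {q0, q2, q3, q5, q6}.
Read '1': q0→{q5}, q2→{q4, q5}, q3→{q1}, q5→∅, q6→{q1}; now {q1, q4, q5}.
That set has 3 states.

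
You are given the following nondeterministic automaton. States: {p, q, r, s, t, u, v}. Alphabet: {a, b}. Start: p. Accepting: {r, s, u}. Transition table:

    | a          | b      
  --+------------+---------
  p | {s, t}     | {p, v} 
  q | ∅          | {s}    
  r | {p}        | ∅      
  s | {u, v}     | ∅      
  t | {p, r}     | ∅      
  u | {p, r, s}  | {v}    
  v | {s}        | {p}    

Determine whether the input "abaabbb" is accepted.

Start in {p}.
Read 'a': p→{s, t}; now {s, t}.
Read 'b': s→∅, t→∅; now ∅.
The set is empty and remains empty for the remaining 5 symbols.
The final set ∅ contains no accepting state.

No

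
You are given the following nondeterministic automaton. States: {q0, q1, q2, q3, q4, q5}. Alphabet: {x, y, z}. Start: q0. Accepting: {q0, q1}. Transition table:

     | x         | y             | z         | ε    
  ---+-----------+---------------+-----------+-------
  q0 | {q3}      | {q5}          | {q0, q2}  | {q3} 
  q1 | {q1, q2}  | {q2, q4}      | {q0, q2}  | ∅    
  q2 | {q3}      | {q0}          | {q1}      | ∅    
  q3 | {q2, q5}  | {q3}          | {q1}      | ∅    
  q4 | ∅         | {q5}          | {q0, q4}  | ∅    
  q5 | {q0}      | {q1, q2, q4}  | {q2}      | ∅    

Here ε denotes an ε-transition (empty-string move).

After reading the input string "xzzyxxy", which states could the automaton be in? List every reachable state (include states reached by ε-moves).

{q0, q1, q2, q3, q4, q5}

Start: ε-closure({q0}) = {q0, q3}.
Read 'x': q0→{q3}, q3→{q2, q5}; now {q2, q3, q5}.
Read 'z': q2→{q1}, q3→{q1}, q5→{q2}; now {q1, q2}.
Read 'z': q1→{q0, q2}, q2→{q1}; union {q0, q1, q2}; ε-closure = {q0, q1, q2, q3}.
Read 'y': q0→{q5}, q1→{q2, q4}, q2→{q0}, q3→{q3}; now {q0, q2, q3, q4, q5}.
Read 'x': q0→{q3}, q2→{q3}, q3→{q2, q5}, q4→∅, q5→{q0}; now {q0, q2, q3, q5}.
Read 'x': q0→{q3}, q2→{q3}, q3→{q2, q5}, q5→{q0}; now {q0, q2, q3, q5}.
Read 'y': q0→{q5}, q2→{q0}, q3→{q3}, q5→{q1, q2, q4}; now {q0, q1, q2, q3, q4, q5}.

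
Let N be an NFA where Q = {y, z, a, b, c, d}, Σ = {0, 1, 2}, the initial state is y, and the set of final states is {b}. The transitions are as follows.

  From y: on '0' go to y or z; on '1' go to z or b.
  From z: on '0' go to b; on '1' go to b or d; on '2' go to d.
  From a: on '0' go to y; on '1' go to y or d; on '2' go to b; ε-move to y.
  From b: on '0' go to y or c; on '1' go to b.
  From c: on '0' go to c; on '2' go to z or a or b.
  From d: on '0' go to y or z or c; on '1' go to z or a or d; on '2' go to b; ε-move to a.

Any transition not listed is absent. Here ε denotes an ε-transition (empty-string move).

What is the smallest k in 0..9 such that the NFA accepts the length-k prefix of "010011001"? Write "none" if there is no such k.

2

Start in {y}.
Read '0': {y} → {y, z}.
Read '1': {y, z} → {y, z, a, b, d}.
None of the earlier sets intersect F, but {y, z, a, b, d} does.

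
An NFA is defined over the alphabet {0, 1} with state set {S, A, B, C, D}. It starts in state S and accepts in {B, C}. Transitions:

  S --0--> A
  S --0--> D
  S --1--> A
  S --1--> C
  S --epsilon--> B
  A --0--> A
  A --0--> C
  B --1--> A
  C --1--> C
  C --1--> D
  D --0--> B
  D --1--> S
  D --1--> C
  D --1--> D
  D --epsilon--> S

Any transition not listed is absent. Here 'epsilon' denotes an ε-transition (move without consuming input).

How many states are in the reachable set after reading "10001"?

4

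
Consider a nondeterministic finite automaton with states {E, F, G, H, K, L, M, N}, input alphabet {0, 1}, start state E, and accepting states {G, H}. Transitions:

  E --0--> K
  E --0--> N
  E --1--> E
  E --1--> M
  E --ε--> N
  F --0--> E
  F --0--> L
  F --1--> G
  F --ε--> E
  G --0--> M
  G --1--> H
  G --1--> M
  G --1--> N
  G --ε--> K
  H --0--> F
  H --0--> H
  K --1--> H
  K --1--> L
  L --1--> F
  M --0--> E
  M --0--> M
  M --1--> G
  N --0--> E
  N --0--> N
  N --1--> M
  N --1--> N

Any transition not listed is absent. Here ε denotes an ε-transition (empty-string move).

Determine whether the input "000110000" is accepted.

Start: ε-closure({E}) = {E, N}.
Read '0': {E, N} → {E, K, N}.
Read '0': {E, K, N} → {E, K, N}.
Read '0': {E, K, N} → {E, K, N}.
Read '1': {E, K, N} → {E, H, L, M, N}.
Read '1': {E, H, L, M, N} → {E, F, G, K, M, N}.
Read '0': {E, F, G, K, M, N} → {E, K, L, M, N}.
Read '0': {E, K, L, M, N} → {E, K, M, N}.
Read '0': {E, K, M, N} → {E, K, M, N}.
Read '0': {E, K, M, N} → {E, K, M, N}.
The final set {E, K, M, N} contains no accepting state.

No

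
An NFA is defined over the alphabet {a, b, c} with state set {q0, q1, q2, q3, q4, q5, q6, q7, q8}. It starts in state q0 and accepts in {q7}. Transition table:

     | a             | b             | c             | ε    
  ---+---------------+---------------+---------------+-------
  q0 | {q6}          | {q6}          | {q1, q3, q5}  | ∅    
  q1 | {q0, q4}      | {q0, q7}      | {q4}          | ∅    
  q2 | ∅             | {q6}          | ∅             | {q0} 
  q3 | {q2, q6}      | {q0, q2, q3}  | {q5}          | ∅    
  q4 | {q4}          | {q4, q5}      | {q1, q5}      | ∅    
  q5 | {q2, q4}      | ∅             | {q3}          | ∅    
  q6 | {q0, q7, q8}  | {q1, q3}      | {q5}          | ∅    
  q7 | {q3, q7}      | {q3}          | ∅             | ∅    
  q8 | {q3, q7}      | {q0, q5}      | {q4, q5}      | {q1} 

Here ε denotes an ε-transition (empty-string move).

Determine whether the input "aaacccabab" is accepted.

Start in {q0}.
Read 'a': q0→{q6}; now {q6}.
Read 'a': q6→{q0, q7, q8}; union {q0, q7, q8}; ε-closure = {q0, q1, q7, q8}.
Read 'a': q0→{q6}, q1→{q0, q4}, q7→{q3, q7}, q8→{q3, q7}; now {q0, q3, q4, q6, q7}.
Read 'c': q0→{q1, q3, q5}, q3→{q5}, q4→{q1, q5}, q6→{q5}, q7→∅; now {q1, q3, q5}.
Read 'c': q1→{q4}, q3→{q5}, q5→{q3}; now {q3, q4, q5}.
Read 'c': q3→{q5}, q4→{q1, q5}, q5→{q3}; now {q1, q3, q5}.
Read 'a': q1→{q0, q4}, q3→{q2, q6}, q5→{q2, q4}; now {q0, q2, q4, q6}.
Read 'b': q0→{q6}, q2→{q6}, q4→{q4, q5}, q6→{q1, q3}; now {q1, q3, q4, q5, q6}.
Read 'a': q1→{q0, q4}, q3→{q2, q6}, q4→{q4}, q5→{q2, q4}, q6→{q0, q7, q8}; union {q0, q2, q4, q6, q7, q8}; ε-closure = {q0, q1, q2, q4, q6, q7, q8}.
Read 'b': q0→{q6}, q1→{q0, q7}, q2→{q6}, q4→{q4, q5}, q6→{q1, q3}, q7→{q3}, q8→{q0, q5}; now {q0, q1, q3, q4, q5, q6, q7}.
The final set {q0, q1, q3, q4, q5, q6, q7} contains the accepting state q7.

Yes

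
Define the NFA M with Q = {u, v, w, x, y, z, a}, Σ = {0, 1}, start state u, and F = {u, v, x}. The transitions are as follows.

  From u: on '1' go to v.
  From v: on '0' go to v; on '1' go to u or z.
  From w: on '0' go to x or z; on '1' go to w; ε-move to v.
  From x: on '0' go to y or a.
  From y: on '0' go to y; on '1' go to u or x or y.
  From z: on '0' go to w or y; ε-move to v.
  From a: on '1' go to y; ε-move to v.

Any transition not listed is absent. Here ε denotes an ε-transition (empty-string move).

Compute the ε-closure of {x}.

Begin with {x}.
No ε-moves leave this set, so the closure equals the set itself.

{x}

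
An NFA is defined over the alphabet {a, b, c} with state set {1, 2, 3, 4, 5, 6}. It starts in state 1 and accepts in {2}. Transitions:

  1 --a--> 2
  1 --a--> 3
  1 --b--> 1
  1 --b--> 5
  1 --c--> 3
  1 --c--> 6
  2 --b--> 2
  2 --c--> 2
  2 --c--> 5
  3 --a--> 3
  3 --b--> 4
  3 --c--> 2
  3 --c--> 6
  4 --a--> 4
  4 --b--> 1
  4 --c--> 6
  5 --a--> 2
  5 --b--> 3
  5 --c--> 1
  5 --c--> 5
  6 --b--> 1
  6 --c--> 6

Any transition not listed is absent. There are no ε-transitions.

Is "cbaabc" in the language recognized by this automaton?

Start in {1}.
Read 'c': {1} → {3, 6}.
Read 'b': {3, 6} → {1, 4}.
Read 'a': {1, 4} → {2, 3, 4}.
Read 'a': {2, 3, 4} → {3, 4}.
Read 'b': {3, 4} → {1, 4}.
Read 'c': {1, 4} → {3, 6}.
The final set {3, 6} contains no accepting state.

No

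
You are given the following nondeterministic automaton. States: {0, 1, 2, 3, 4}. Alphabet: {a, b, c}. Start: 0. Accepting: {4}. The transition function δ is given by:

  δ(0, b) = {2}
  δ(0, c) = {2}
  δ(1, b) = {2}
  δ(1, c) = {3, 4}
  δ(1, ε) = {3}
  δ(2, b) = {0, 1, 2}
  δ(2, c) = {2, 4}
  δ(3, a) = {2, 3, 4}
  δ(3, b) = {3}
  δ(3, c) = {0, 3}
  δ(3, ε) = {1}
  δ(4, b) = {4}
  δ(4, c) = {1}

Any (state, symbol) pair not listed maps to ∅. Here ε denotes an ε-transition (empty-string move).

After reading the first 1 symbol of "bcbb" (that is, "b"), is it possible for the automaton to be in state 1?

No

Start in {0}.
Read 'b': {0} → {2}.
State 1 is not in {2}.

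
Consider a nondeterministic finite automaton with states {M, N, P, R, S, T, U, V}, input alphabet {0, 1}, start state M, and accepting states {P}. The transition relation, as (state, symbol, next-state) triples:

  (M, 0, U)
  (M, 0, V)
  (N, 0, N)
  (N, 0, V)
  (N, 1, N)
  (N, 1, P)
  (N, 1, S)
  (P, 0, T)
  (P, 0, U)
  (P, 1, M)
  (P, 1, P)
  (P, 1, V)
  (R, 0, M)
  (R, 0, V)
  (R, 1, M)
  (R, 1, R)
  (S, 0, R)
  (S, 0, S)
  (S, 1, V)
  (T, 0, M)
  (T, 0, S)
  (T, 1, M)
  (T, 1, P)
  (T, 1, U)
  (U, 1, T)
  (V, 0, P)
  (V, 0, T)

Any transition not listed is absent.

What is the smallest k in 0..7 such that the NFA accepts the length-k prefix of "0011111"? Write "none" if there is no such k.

Start in {M}.
Read '0': {M} → {U, V}.
Read '0': {U, V} → {P, T}.
None of the earlier sets intersect F, but {P, T} does.

2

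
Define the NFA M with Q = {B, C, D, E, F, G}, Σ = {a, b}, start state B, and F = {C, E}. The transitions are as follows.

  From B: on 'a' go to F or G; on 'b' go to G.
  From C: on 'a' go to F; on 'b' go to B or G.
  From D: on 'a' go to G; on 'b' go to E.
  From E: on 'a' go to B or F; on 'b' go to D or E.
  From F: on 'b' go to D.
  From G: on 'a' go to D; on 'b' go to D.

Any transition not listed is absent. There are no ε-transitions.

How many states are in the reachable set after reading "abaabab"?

Start in {B}.
Read 'a': B→{F, G}; now {F, G}.
Read 'b': F→{D}, G→{D}; now {D}.
Read 'a': D→{G}; now {G}.
Read 'a': G→{D}; now {D}.
Read 'b': D→{E}; now {E}.
Read 'a': E→{B, F}; now {B, F}.
Read 'b': B→{G}, F→{D}; now {D, G}.
That set has 2 states.

2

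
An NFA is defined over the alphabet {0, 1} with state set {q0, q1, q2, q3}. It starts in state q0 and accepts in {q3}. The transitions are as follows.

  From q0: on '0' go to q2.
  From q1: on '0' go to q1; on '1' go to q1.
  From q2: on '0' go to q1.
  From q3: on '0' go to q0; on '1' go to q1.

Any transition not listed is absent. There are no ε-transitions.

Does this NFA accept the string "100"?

Start in {q0}.
Read '1': {q0} → ∅.
The set is empty and remains empty for the remaining 2 symbols.
The final set ∅ contains no accepting state.

No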